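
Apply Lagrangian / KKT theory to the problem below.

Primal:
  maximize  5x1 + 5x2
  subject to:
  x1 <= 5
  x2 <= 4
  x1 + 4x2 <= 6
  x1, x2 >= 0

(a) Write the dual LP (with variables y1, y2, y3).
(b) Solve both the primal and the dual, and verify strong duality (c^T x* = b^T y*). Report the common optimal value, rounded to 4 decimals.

The standard primal-dual pair for 'max c^T x s.t. A x <= b, x >= 0' is:
  Dual:  min b^T y  s.t.  A^T y >= c,  y >= 0.

So the dual LP is:
  minimize  5y1 + 4y2 + 6y3
  subject to:
    y1 + y3 >= 5
    y2 + 4y3 >= 5
    y1, y2, y3 >= 0

Solving the primal: x* = (5, 0.25).
  primal value c^T x* = 26.25.
Solving the dual: y* = (3.75, 0, 1.25).
  dual value b^T y* = 26.25.
Strong duality: c^T x* = b^T y*. Confirmed.

26.25


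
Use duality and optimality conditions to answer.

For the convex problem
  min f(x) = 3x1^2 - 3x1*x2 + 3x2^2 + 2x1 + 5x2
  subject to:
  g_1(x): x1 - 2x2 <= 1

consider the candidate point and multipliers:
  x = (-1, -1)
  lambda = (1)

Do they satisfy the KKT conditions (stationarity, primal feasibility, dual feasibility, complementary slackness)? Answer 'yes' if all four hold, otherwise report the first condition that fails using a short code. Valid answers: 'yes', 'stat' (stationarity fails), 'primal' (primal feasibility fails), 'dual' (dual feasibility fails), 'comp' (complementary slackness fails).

Gradient of f: grad f(x) = Q x + c = (-1, 2)
Constraint values g_i(x) = a_i^T x - b_i:
  g_1((-1, -1)) = 0
Stationarity residual: grad f(x) + sum_i lambda_i a_i = (0, 0)
  -> stationarity OK
Primal feasibility (all g_i <= 0): OK
Dual feasibility (all lambda_i >= 0): OK
Complementary slackness (lambda_i * g_i(x) = 0 for all i): OK

Verdict: yes, KKT holds.

yes


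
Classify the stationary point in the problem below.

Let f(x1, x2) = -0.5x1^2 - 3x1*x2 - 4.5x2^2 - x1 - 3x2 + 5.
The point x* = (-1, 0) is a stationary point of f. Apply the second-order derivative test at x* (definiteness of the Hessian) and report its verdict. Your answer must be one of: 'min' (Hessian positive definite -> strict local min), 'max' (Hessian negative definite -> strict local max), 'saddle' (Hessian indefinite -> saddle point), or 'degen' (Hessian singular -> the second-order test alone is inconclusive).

Compute the Hessian H = grad^2 f:
  H = [[-1, -3], [-3, -9]]
Verify stationarity: grad f(x*) = H x* + g = (0, 0).
Eigenvalues of H: -10, 0.
H has a zero eigenvalue (singular; negative semidefinite but not definite), so H is neither positive definite, negative definite, nor indefinite. The second-order test alone is inconclusive -> degen.
(Indeed, f is constant along the null direction of H through x*, so x* is not a strict local extremum.)

degen


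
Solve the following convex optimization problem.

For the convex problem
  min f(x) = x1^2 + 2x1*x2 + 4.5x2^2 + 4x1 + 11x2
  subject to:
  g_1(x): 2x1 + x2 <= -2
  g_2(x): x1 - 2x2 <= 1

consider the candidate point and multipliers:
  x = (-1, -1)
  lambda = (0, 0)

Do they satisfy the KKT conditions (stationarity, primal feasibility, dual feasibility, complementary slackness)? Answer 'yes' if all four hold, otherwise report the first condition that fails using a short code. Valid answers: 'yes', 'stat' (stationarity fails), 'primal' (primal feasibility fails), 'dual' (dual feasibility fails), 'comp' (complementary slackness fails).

Gradient of f: grad f(x) = Q x + c = (0, 0)
Constraint values g_i(x) = a_i^T x - b_i:
  g_1((-1, -1)) = -1
  g_2((-1, -1)) = 0
Stationarity residual: grad f(x) + sum_i lambda_i a_i = (0, 0)
  -> stationarity OK
Primal feasibility (all g_i <= 0): OK
Dual feasibility (all lambda_i >= 0): OK
Complementary slackness (lambda_i * g_i(x) = 0 for all i): OK

Verdict: yes, KKT holds.

yes


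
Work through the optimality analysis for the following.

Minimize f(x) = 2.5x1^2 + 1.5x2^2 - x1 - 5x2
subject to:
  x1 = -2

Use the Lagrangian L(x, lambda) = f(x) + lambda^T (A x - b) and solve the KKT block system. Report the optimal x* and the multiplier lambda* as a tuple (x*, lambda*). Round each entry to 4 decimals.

Form the Lagrangian:
  L(x, lambda) = (1/2) x^T Q x + c^T x + lambda^T (A x - b)
Stationarity (grad_x L = 0): Q x + c + A^T lambda = 0.
Primal feasibility: A x = b.

This gives the KKT block system:
  [ Q   A^T ] [ x     ]   [-c ]
  [ A    0  ] [ lambda ] = [ b ]

Solving the linear system:
  x*      = (-2, 1.6667)
  lambda* = (11)
  f(x*)   = 7.8333

x* = (-2, 1.6667), lambda* = (11)


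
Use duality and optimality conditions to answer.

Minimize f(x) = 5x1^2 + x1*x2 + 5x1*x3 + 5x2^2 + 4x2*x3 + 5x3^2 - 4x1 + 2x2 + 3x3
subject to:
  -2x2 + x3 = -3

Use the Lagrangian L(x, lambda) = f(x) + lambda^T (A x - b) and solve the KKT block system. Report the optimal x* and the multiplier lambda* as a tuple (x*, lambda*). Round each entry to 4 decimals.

Form the Lagrangian:
  L(x, lambda) = (1/2) x^T Q x + c^T x + lambda^T (A x - b)
Stationarity (grad_x L = 0): Q x + c + A^T lambda = 0.
Primal feasibility: A x = b.

This gives the KKT block system:
  [ Q   A^T ] [ x     ]   [-c ]
  [ A    0  ] [ lambda ] = [ b ]

Solving the linear system:
  x*      = (1.0204, 0.7996, -1.4007)
  lambda* = (2.7069)
  f(x*)   = 0.718

x* = (1.0204, 0.7996, -1.4007), lambda* = (2.7069)


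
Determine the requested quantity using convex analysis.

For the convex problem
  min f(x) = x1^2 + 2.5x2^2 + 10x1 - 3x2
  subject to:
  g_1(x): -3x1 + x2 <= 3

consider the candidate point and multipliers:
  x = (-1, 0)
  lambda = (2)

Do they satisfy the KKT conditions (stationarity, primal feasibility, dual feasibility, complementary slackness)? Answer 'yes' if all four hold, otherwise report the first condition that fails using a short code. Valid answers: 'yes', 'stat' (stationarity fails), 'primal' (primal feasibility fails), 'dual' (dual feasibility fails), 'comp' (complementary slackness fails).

Gradient of f: grad f(x) = Q x + c = (8, -3)
Constraint values g_i(x) = a_i^T x - b_i:
  g_1((-1, 0)) = 0
Stationarity residual: grad f(x) + sum_i lambda_i a_i = (2, -1)
  -> stationarity FAILS
Primal feasibility (all g_i <= 0): OK
Dual feasibility (all lambda_i >= 0): OK
Complementary slackness (lambda_i * g_i(x) = 0 for all i): OK

Verdict: the first failing condition is stationarity -> stat.

stat


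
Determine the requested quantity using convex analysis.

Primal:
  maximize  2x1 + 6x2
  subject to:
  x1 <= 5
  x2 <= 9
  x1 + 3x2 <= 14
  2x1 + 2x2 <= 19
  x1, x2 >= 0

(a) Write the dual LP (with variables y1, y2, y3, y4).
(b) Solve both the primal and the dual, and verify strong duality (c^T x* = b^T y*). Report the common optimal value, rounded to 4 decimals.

The standard primal-dual pair for 'max c^T x s.t. A x <= b, x >= 0' is:
  Dual:  min b^T y  s.t.  A^T y >= c,  y >= 0.

So the dual LP is:
  minimize  5y1 + 9y2 + 14y3 + 19y4
  subject to:
    y1 + y3 + 2y4 >= 2
    y2 + 3y3 + 2y4 >= 6
    y1, y2, y3, y4 >= 0

Solving the primal: x* = (5, 3).
  primal value c^T x* = 28.
Solving the dual: y* = (0, 0, 2, 0).
  dual value b^T y* = 28.
Strong duality: c^T x* = b^T y*. Confirmed.

28


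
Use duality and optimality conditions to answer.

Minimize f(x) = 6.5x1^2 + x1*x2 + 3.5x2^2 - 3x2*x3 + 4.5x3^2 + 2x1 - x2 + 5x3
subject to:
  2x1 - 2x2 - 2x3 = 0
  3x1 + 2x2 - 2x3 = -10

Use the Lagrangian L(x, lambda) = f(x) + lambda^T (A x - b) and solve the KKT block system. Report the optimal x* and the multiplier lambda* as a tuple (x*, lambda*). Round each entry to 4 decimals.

Form the Lagrangian:
  L(x, lambda) = (1/2) x^T Q x + c^T x + lambda^T (A x - b)
Stationarity (grad_x L = 0): Q x + c + A^T lambda = 0.
Primal feasibility: A x = b.

This gives the KKT block system:
  [ Q   A^T ] [ x     ]   [-c ]
  [ A    0  ] [ lambda ] = [ b ]

Solving the linear system:
  x*      = (-1.7229, -2.0693, 0.3463)
  lambda* = (-0.9805, 8.1429)
  f(x*)   = 40.8918

x* = (-1.7229, -2.0693, 0.3463), lambda* = (-0.9805, 8.1429)


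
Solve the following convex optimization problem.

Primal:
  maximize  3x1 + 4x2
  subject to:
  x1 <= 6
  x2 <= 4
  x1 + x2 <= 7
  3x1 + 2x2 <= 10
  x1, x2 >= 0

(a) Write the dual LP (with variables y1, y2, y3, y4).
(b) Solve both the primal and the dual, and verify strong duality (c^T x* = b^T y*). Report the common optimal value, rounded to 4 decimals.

The standard primal-dual pair for 'max c^T x s.t. A x <= b, x >= 0' is:
  Dual:  min b^T y  s.t.  A^T y >= c,  y >= 0.

So the dual LP is:
  minimize  6y1 + 4y2 + 7y3 + 10y4
  subject to:
    y1 + y3 + 3y4 >= 3
    y2 + y3 + 2y4 >= 4
    y1, y2, y3, y4 >= 0

Solving the primal: x* = (0.6667, 4).
  primal value c^T x* = 18.
Solving the dual: y* = (0, 2, 0, 1).
  dual value b^T y* = 18.
Strong duality: c^T x* = b^T y*. Confirmed.

18


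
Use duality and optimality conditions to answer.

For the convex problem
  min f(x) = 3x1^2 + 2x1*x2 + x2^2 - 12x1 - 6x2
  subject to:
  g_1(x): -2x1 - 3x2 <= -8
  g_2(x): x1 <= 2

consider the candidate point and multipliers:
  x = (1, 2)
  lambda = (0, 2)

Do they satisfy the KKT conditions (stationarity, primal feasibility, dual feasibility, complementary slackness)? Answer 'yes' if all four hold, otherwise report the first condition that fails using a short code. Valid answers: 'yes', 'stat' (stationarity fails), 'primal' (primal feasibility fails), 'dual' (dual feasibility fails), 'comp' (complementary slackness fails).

Gradient of f: grad f(x) = Q x + c = (-2, 0)
Constraint values g_i(x) = a_i^T x - b_i:
  g_1((1, 2)) = 0
  g_2((1, 2)) = -1
Stationarity residual: grad f(x) + sum_i lambda_i a_i = (0, 0)
  -> stationarity OK
Primal feasibility (all g_i <= 0): OK
Dual feasibility (all lambda_i >= 0): OK
Complementary slackness (lambda_i * g_i(x) = 0 for all i): FAILS

Verdict: the first failing condition is complementary_slackness -> comp.

comp


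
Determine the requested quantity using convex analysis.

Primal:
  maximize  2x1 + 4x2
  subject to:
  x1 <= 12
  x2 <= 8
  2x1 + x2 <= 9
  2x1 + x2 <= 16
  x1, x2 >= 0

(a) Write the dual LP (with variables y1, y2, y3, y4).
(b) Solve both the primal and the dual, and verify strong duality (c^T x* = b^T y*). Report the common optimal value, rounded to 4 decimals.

The standard primal-dual pair for 'max c^T x s.t. A x <= b, x >= 0' is:
  Dual:  min b^T y  s.t.  A^T y >= c,  y >= 0.

So the dual LP is:
  minimize  12y1 + 8y2 + 9y3 + 16y4
  subject to:
    y1 + 2y3 + 2y4 >= 2
    y2 + y3 + y4 >= 4
    y1, y2, y3, y4 >= 0

Solving the primal: x* = (0.5, 8).
  primal value c^T x* = 33.
Solving the dual: y* = (0, 3, 1, 0).
  dual value b^T y* = 33.
Strong duality: c^T x* = b^T y*. Confirmed.

33


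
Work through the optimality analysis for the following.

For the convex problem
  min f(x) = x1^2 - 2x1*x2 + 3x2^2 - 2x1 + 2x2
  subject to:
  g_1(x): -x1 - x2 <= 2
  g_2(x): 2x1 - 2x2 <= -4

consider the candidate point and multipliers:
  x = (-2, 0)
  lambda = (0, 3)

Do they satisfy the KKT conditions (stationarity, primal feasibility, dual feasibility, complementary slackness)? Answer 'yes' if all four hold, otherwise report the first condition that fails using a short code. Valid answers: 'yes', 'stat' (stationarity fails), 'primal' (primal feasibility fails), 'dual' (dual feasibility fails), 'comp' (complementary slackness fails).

Gradient of f: grad f(x) = Q x + c = (-6, 6)
Constraint values g_i(x) = a_i^T x - b_i:
  g_1((-2, 0)) = 0
  g_2((-2, 0)) = 0
Stationarity residual: grad f(x) + sum_i lambda_i a_i = (0, 0)
  -> stationarity OK
Primal feasibility (all g_i <= 0): OK
Dual feasibility (all lambda_i >= 0): OK
Complementary slackness (lambda_i * g_i(x) = 0 for all i): OK

Verdict: yes, KKT holds.

yes


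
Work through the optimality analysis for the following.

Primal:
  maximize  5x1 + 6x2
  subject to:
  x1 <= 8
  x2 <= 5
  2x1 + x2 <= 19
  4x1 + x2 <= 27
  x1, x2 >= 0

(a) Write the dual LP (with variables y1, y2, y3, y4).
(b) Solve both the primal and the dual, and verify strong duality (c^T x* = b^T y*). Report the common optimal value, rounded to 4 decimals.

The standard primal-dual pair for 'max c^T x s.t. A x <= b, x >= 0' is:
  Dual:  min b^T y  s.t.  A^T y >= c,  y >= 0.

So the dual LP is:
  minimize  8y1 + 5y2 + 19y3 + 27y4
  subject to:
    y1 + 2y3 + 4y4 >= 5
    y2 + y3 + y4 >= 6
    y1, y2, y3, y4 >= 0

Solving the primal: x* = (5.5, 5).
  primal value c^T x* = 57.5.
Solving the dual: y* = (0, 4.75, 0, 1.25).
  dual value b^T y* = 57.5.
Strong duality: c^T x* = b^T y*. Confirmed.

57.5


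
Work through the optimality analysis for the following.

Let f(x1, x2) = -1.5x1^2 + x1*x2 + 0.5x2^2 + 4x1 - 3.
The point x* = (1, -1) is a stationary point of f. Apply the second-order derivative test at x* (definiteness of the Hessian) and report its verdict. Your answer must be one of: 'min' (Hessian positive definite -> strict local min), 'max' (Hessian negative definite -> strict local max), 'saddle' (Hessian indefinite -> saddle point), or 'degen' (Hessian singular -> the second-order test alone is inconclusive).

Compute the Hessian H = grad^2 f:
  H = [[-3, 1], [1, 1]]
Verify stationarity: grad f(x*) = H x* + g = (0, 0).
Eigenvalues of H: -3.2361, 1.2361.
Eigenvalues have mixed signs, so H is indefinite -> x* is a saddle point.

saddle


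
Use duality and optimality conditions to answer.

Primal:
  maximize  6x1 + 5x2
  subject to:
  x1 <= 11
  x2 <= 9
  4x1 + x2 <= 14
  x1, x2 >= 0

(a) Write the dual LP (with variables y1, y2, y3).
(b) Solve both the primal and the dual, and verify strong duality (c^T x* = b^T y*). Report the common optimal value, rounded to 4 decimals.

The standard primal-dual pair for 'max c^T x s.t. A x <= b, x >= 0' is:
  Dual:  min b^T y  s.t.  A^T y >= c,  y >= 0.

So the dual LP is:
  minimize  11y1 + 9y2 + 14y3
  subject to:
    y1 + 4y3 >= 6
    y2 + y3 >= 5
    y1, y2, y3 >= 0

Solving the primal: x* = (1.25, 9).
  primal value c^T x* = 52.5.
Solving the dual: y* = (0, 3.5, 1.5).
  dual value b^T y* = 52.5.
Strong duality: c^T x* = b^T y*. Confirmed.

52.5


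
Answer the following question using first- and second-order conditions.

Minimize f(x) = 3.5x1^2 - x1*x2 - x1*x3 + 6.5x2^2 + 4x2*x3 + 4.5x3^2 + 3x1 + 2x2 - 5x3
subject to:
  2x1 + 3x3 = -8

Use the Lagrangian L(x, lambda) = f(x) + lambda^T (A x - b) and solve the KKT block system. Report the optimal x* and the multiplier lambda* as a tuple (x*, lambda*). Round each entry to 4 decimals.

Form the Lagrangian:
  L(x, lambda) = (1/2) x^T Q x + c^T x + lambda^T (A x - b)
Stationarity (grad_x L = 0): Q x + c + A^T lambda = 0.
Primal feasibility: A x = b.

This gives the KKT block system:
  [ Q   A^T ] [ x     ]   [-c ]
  [ A    0  ] [ lambda ] = [ b ]

Solving the linear system:
  x*      = (-1.9962, 0.1036, -1.3359)
  lambda* = (4.8707)
  f(x*)   = 19.9315

x* = (-1.9962, 0.1036, -1.3359), lambda* = (4.8707)


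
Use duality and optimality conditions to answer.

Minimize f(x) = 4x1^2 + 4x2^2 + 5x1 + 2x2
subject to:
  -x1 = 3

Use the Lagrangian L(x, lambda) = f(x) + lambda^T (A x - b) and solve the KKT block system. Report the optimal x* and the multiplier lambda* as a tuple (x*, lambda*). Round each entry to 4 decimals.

Form the Lagrangian:
  L(x, lambda) = (1/2) x^T Q x + c^T x + lambda^T (A x - b)
Stationarity (grad_x L = 0): Q x + c + A^T lambda = 0.
Primal feasibility: A x = b.

This gives the KKT block system:
  [ Q   A^T ] [ x     ]   [-c ]
  [ A    0  ] [ lambda ] = [ b ]

Solving the linear system:
  x*      = (-3, -0.25)
  lambda* = (-19)
  f(x*)   = 20.75

x* = (-3, -0.25), lambda* = (-19)


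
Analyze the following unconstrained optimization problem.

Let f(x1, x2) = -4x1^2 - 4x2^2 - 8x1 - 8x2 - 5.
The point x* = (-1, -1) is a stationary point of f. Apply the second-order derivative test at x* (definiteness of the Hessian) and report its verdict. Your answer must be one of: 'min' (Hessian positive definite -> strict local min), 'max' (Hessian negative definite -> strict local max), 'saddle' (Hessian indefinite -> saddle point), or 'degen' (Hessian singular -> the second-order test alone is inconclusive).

Compute the Hessian H = grad^2 f:
  H = [[-8, 0], [0, -8]]
Verify stationarity: grad f(x*) = H x* + g = (0, 0).
Eigenvalues of H: -8, -8.
Both eigenvalues < 0, so H is negative definite -> x* is a strict local max.

max


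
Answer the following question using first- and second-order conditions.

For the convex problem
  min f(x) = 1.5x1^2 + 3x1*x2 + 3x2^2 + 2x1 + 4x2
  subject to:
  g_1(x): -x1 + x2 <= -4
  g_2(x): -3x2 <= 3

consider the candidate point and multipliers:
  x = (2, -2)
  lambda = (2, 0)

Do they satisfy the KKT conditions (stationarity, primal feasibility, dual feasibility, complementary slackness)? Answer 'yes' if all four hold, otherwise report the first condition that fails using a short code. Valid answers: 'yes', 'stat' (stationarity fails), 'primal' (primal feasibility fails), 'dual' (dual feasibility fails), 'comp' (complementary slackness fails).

Gradient of f: grad f(x) = Q x + c = (2, -2)
Constraint values g_i(x) = a_i^T x - b_i:
  g_1((2, -2)) = 0
  g_2((2, -2)) = 3
Stationarity residual: grad f(x) + sum_i lambda_i a_i = (0, 0)
  -> stationarity OK
Primal feasibility (all g_i <= 0): FAILS
Dual feasibility (all lambda_i >= 0): OK
Complementary slackness (lambda_i * g_i(x) = 0 for all i): OK

Verdict: the first failing condition is primal_feasibility -> primal.

primal


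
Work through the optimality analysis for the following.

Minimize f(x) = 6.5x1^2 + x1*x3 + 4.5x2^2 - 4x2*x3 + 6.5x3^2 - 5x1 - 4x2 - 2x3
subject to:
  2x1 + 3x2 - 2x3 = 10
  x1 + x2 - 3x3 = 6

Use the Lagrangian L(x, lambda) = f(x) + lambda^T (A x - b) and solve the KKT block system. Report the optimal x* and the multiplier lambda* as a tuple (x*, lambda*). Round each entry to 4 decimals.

Form the Lagrangian:
  L(x, lambda) = (1/2) x^T Q x + c^T x + lambda^T (A x - b)
Stationarity (grad_x L = 0): Q x + c + A^T lambda = 0.
Primal feasibility: A x = b.

This gives the KKT block system:
  [ Q   A^T ] [ x     ]   [-c ]
  [ A    0  ] [ lambda ] = [ b ]

Solving the linear system:
  x*      = (1.375, 1.7857, -0.9464)
  lambda* = (-3.9286, -4.0714)
  f(x*)   = 25.7946

x* = (1.375, 1.7857, -0.9464), lambda* = (-3.9286, -4.0714)


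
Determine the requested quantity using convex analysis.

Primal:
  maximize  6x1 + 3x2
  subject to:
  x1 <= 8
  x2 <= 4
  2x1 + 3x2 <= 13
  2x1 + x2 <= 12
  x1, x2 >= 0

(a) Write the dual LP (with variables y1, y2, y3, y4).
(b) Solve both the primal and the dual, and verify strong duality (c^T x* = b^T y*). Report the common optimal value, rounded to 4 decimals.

The standard primal-dual pair for 'max c^T x s.t. A x <= b, x >= 0' is:
  Dual:  min b^T y  s.t.  A^T y >= c,  y >= 0.

So the dual LP is:
  minimize  8y1 + 4y2 + 13y3 + 12y4
  subject to:
    y1 + 2y3 + 2y4 >= 6
    y2 + 3y3 + y4 >= 3
    y1, y2, y3, y4 >= 0

Solving the primal: x* = (6, 0).
  primal value c^T x* = 36.
Solving the dual: y* = (0, 0, 0, 3).
  dual value b^T y* = 36.
Strong duality: c^T x* = b^T y*. Confirmed.

36


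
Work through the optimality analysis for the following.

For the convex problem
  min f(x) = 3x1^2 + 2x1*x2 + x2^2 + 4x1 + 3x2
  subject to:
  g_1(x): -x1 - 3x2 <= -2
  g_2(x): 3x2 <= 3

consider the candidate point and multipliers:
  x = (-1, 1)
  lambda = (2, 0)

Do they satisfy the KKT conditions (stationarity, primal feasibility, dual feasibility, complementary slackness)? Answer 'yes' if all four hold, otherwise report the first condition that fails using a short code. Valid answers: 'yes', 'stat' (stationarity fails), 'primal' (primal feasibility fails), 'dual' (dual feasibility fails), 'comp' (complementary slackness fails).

Gradient of f: grad f(x) = Q x + c = (0, 3)
Constraint values g_i(x) = a_i^T x - b_i:
  g_1((-1, 1)) = 0
  g_2((-1, 1)) = 0
Stationarity residual: grad f(x) + sum_i lambda_i a_i = (-2, -3)
  -> stationarity FAILS
Primal feasibility (all g_i <= 0): OK
Dual feasibility (all lambda_i >= 0): OK
Complementary slackness (lambda_i * g_i(x) = 0 for all i): OK

Verdict: the first failing condition is stationarity -> stat.

stat


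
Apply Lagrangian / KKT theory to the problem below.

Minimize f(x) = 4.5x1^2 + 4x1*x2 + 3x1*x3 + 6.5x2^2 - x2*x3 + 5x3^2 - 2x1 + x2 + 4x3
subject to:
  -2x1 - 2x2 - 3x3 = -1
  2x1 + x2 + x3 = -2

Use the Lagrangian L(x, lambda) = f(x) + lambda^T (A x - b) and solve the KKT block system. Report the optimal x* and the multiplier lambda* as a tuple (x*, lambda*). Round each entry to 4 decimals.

Form the Lagrangian:
  L(x, lambda) = (1/2) x^T Q x + c^T x + lambda^T (A x - b)
Stationarity (grad_x L = 0): Q x + c + A^T lambda = 0.
Primal feasibility: A x = b.

This gives the KKT block system:
  [ Q   A^T ] [ x     ]   [-c ]
  [ A    0  ] [ lambda ] = [ b ]

Solving the linear system:
  x*      = (-1.9249, 0.6996, 1.1502)
  lambda* = (7.7826, 14.3202)
  f(x*)   = 22.7866

x* = (-1.9249, 0.6996, 1.1502), lambda* = (7.7826, 14.3202)


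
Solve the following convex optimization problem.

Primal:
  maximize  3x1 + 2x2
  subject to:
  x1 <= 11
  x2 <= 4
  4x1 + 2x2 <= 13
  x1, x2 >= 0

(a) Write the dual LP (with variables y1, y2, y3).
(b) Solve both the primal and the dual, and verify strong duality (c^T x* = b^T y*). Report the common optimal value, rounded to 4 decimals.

The standard primal-dual pair for 'max c^T x s.t. A x <= b, x >= 0' is:
  Dual:  min b^T y  s.t.  A^T y >= c,  y >= 0.

So the dual LP is:
  minimize  11y1 + 4y2 + 13y3
  subject to:
    y1 + 4y3 >= 3
    y2 + 2y3 >= 2
    y1, y2, y3 >= 0

Solving the primal: x* = (1.25, 4).
  primal value c^T x* = 11.75.
Solving the dual: y* = (0, 0.5, 0.75).
  dual value b^T y* = 11.75.
Strong duality: c^T x* = b^T y*. Confirmed.

11.75


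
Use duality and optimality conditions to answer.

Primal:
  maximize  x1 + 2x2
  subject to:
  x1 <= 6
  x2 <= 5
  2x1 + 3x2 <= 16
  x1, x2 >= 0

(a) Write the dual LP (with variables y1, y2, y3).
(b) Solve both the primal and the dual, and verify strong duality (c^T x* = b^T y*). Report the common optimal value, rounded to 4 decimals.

The standard primal-dual pair for 'max c^T x s.t. A x <= b, x >= 0' is:
  Dual:  min b^T y  s.t.  A^T y >= c,  y >= 0.

So the dual LP is:
  minimize  6y1 + 5y2 + 16y3
  subject to:
    y1 + 2y3 >= 1
    y2 + 3y3 >= 2
    y1, y2, y3 >= 0

Solving the primal: x* = (0.5, 5).
  primal value c^T x* = 10.5.
Solving the dual: y* = (0, 0.5, 0.5).
  dual value b^T y* = 10.5.
Strong duality: c^T x* = b^T y*. Confirmed.

10.5


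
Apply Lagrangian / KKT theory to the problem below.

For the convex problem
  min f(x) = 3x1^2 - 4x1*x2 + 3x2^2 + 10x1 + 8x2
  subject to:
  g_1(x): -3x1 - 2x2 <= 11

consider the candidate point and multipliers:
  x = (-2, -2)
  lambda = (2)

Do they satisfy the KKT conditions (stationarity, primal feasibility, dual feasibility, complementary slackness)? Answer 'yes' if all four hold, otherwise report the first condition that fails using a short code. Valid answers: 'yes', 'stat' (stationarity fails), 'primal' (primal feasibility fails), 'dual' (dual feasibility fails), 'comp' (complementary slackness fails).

Gradient of f: grad f(x) = Q x + c = (6, 4)
Constraint values g_i(x) = a_i^T x - b_i:
  g_1((-2, -2)) = -1
Stationarity residual: grad f(x) + sum_i lambda_i a_i = (0, 0)
  -> stationarity OK
Primal feasibility (all g_i <= 0): OK
Dual feasibility (all lambda_i >= 0): OK
Complementary slackness (lambda_i * g_i(x) = 0 for all i): FAILS

Verdict: the first failing condition is complementary_slackness -> comp.

comp


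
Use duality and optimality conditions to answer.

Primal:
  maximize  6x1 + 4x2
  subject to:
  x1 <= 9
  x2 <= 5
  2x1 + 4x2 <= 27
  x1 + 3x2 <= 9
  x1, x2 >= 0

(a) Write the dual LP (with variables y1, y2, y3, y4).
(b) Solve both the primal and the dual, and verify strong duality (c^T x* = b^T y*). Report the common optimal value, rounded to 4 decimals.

The standard primal-dual pair for 'max c^T x s.t. A x <= b, x >= 0' is:
  Dual:  min b^T y  s.t.  A^T y >= c,  y >= 0.

So the dual LP is:
  minimize  9y1 + 5y2 + 27y3 + 9y4
  subject to:
    y1 + 2y3 + y4 >= 6
    y2 + 4y3 + 3y4 >= 4
    y1, y2, y3, y4 >= 0

Solving the primal: x* = (9, 0).
  primal value c^T x* = 54.
Solving the dual: y* = (4.6667, 0, 0, 1.3333).
  dual value b^T y* = 54.
Strong duality: c^T x* = b^T y*. Confirmed.

54


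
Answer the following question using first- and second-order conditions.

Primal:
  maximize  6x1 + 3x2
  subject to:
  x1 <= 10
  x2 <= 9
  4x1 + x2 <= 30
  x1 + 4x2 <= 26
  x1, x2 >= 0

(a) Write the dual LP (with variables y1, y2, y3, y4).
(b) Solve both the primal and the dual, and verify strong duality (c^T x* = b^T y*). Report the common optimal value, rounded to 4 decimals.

The standard primal-dual pair for 'max c^T x s.t. A x <= b, x >= 0' is:
  Dual:  min b^T y  s.t.  A^T y >= c,  y >= 0.

So the dual LP is:
  minimize  10y1 + 9y2 + 30y3 + 26y4
  subject to:
    y1 + 4y3 + y4 >= 6
    y2 + y3 + 4y4 >= 3
    y1, y2, y3, y4 >= 0

Solving the primal: x* = (6.2667, 4.9333).
  primal value c^T x* = 52.4.
Solving the dual: y* = (0, 0, 1.4, 0.4).
  dual value b^T y* = 52.4.
Strong duality: c^T x* = b^T y*. Confirmed.

52.4


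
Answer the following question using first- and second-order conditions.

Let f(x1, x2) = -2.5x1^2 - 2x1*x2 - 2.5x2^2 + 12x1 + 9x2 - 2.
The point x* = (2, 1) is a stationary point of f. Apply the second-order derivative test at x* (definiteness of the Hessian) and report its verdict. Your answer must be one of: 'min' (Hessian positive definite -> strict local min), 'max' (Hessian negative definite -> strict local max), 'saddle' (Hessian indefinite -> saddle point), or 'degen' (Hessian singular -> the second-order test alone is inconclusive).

Compute the Hessian H = grad^2 f:
  H = [[-5, -2], [-2, -5]]
Verify stationarity: grad f(x*) = H x* + g = (0, 0).
Eigenvalues of H: -7, -3.
Both eigenvalues < 0, so H is negative definite -> x* is a strict local max.

max


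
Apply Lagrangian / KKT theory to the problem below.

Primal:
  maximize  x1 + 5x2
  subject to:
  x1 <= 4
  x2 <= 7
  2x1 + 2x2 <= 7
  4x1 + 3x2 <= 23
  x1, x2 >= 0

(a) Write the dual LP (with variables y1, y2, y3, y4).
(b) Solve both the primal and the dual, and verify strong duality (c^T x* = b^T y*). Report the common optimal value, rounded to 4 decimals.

The standard primal-dual pair for 'max c^T x s.t. A x <= b, x >= 0' is:
  Dual:  min b^T y  s.t.  A^T y >= c,  y >= 0.

So the dual LP is:
  minimize  4y1 + 7y2 + 7y3 + 23y4
  subject to:
    y1 + 2y3 + 4y4 >= 1
    y2 + 2y3 + 3y4 >= 5
    y1, y2, y3, y4 >= 0

Solving the primal: x* = (0, 3.5).
  primal value c^T x* = 17.5.
Solving the dual: y* = (0, 0, 2.5, 0).
  dual value b^T y* = 17.5.
Strong duality: c^T x* = b^T y*. Confirmed.

17.5


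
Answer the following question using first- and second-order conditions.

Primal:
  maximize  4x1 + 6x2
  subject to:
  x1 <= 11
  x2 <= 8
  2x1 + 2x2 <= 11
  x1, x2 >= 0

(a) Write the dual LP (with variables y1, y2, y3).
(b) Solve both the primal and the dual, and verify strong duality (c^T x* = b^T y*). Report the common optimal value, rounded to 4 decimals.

The standard primal-dual pair for 'max c^T x s.t. A x <= b, x >= 0' is:
  Dual:  min b^T y  s.t.  A^T y >= c,  y >= 0.

So the dual LP is:
  minimize  11y1 + 8y2 + 11y3
  subject to:
    y1 + 2y3 >= 4
    y2 + 2y3 >= 6
    y1, y2, y3 >= 0

Solving the primal: x* = (0, 5.5).
  primal value c^T x* = 33.
Solving the dual: y* = (0, 0, 3).
  dual value b^T y* = 33.
Strong duality: c^T x* = b^T y*. Confirmed.

33


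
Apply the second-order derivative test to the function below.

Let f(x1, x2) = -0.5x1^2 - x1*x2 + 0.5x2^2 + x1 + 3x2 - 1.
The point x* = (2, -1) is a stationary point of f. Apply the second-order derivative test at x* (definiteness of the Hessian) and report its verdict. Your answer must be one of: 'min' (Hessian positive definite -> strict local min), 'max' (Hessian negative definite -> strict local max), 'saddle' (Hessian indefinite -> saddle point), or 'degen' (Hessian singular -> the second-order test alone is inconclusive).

Compute the Hessian H = grad^2 f:
  H = [[-1, -1], [-1, 1]]
Verify stationarity: grad f(x*) = H x* + g = (0, 0).
Eigenvalues of H: -1.4142, 1.4142.
Eigenvalues have mixed signs, so H is indefinite -> x* is a saddle point.

saddle


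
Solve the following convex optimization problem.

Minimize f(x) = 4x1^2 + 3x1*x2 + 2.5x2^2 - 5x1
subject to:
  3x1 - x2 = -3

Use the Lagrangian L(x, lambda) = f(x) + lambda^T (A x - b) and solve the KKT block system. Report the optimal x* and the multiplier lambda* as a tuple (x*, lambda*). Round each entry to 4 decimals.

Form the Lagrangian:
  L(x, lambda) = (1/2) x^T Q x + c^T x + lambda^T (A x - b)
Stationarity (grad_x L = 0): Q x + c + A^T lambda = 0.
Primal feasibility: A x = b.

This gives the KKT block system:
  [ Q   A^T ] [ x     ]   [-c ]
  [ A    0  ] [ lambda ] = [ b ]

Solving the linear system:
  x*      = (-0.6901, 0.9296)
  lambda* = (2.5775)
  f(x*)   = 5.5915

x* = (-0.6901, 0.9296), lambda* = (2.5775)


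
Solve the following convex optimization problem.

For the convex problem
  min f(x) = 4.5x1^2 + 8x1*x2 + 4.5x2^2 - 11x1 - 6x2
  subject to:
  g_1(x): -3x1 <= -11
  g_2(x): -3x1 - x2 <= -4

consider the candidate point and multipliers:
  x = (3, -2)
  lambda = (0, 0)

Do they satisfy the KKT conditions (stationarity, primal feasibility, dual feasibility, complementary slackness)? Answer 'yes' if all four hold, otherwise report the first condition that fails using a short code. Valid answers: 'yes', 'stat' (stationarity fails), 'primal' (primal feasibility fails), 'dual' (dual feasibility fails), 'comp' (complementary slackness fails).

Gradient of f: grad f(x) = Q x + c = (0, 0)
Constraint values g_i(x) = a_i^T x - b_i:
  g_1((3, -2)) = 2
  g_2((3, -2)) = -3
Stationarity residual: grad f(x) + sum_i lambda_i a_i = (0, 0)
  -> stationarity OK
Primal feasibility (all g_i <= 0): FAILS
Dual feasibility (all lambda_i >= 0): OK
Complementary slackness (lambda_i * g_i(x) = 0 for all i): OK

Verdict: the first failing condition is primal_feasibility -> primal.

primal


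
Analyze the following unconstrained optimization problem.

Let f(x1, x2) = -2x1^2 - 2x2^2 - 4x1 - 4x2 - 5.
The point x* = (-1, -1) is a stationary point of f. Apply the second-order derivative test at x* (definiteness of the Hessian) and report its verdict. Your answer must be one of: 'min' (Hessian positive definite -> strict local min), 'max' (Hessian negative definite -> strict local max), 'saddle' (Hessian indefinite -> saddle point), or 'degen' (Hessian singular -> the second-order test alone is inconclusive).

Compute the Hessian H = grad^2 f:
  H = [[-4, 0], [0, -4]]
Verify stationarity: grad f(x*) = H x* + g = (0, 0).
Eigenvalues of H: -4, -4.
Both eigenvalues < 0, so H is negative definite -> x* is a strict local max.

max


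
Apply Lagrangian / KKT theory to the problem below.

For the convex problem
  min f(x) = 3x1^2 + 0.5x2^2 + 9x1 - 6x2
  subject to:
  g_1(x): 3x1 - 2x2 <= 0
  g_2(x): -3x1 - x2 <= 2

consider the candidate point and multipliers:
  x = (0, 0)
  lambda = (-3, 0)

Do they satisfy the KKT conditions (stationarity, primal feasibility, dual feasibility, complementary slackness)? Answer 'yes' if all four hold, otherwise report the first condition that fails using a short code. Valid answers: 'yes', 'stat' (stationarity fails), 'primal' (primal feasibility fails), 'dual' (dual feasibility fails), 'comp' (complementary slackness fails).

Gradient of f: grad f(x) = Q x + c = (9, -6)
Constraint values g_i(x) = a_i^T x - b_i:
  g_1((0, 0)) = 0
  g_2((0, 0)) = -2
Stationarity residual: grad f(x) + sum_i lambda_i a_i = (0, 0)
  -> stationarity OK
Primal feasibility (all g_i <= 0): OK
Dual feasibility (all lambda_i >= 0): FAILS
Complementary slackness (lambda_i * g_i(x) = 0 for all i): OK

Verdict: the first failing condition is dual_feasibility -> dual.

dual


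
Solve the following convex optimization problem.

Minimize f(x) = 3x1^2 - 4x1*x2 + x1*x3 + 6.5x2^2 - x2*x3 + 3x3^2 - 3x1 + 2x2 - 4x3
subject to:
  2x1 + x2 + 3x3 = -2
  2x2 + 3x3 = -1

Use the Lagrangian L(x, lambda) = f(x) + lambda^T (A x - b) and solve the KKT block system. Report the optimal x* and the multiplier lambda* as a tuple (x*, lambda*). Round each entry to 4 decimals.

Form the Lagrangian:
  L(x, lambda) = (1/2) x^T Q x + c^T x + lambda^T (A x - b)
Stationarity (grad_x L = 0): Q x + c + A^T lambda = 0.
Primal feasibility: A x = b.

This gives the KKT block system:
  [ Q   A^T ] [ x     ]   [-c ]
  [ A    0  ] [ lambda ] = [ b ]

Solving the linear system:
  x*      = (-0.6988, -0.3976, -0.0683)
  lambda* = (2.8353, -1.2651)
  f(x*)   = 2.99

x* = (-0.6988, -0.3976, -0.0683), lambda* = (2.8353, -1.2651)


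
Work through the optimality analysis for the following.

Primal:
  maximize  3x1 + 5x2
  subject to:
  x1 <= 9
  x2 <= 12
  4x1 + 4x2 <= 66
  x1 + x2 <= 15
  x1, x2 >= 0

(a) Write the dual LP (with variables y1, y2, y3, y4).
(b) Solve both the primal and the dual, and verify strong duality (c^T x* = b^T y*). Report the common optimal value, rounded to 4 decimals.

The standard primal-dual pair for 'max c^T x s.t. A x <= b, x >= 0' is:
  Dual:  min b^T y  s.t.  A^T y >= c,  y >= 0.

So the dual LP is:
  minimize  9y1 + 12y2 + 66y3 + 15y4
  subject to:
    y1 + 4y3 + y4 >= 3
    y2 + 4y3 + y4 >= 5
    y1, y2, y3, y4 >= 0

Solving the primal: x* = (3, 12).
  primal value c^T x* = 69.
Solving the dual: y* = (0, 2, 0, 3).
  dual value b^T y* = 69.
Strong duality: c^T x* = b^T y*. Confirmed.

69


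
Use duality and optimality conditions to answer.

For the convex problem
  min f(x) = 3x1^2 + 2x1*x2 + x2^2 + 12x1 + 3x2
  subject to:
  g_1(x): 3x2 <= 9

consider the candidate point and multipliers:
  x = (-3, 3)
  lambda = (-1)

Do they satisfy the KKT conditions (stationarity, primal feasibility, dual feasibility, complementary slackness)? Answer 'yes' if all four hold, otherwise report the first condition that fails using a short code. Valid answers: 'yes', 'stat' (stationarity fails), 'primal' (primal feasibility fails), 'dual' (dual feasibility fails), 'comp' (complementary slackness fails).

Gradient of f: grad f(x) = Q x + c = (0, 3)
Constraint values g_i(x) = a_i^T x - b_i:
  g_1((-3, 3)) = 0
Stationarity residual: grad f(x) + sum_i lambda_i a_i = (0, 0)
  -> stationarity OK
Primal feasibility (all g_i <= 0): OK
Dual feasibility (all lambda_i >= 0): FAILS
Complementary slackness (lambda_i * g_i(x) = 0 for all i): OK

Verdict: the first failing condition is dual_feasibility -> dual.

dual


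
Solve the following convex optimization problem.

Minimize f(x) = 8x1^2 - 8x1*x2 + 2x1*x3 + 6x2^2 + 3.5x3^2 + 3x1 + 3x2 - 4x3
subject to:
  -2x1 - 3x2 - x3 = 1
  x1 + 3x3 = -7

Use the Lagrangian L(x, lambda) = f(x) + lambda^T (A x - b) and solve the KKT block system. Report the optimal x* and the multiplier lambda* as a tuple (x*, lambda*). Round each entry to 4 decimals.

Form the Lagrangian:
  L(x, lambda) = (1/2) x^T Q x + c^T x + lambda^T (A x - b)
Stationarity (grad_x L = 0): Q x + c + A^T lambda = 0.
Primal feasibility: A x = b.

This gives the KKT block system:
  [ Q   A^T ] [ x     ]   [-c ]
  [ A    0  ] [ lambda ] = [ b ]

Solving the linear system:
  x*      = (0.1096, 0.3835, -2.3699)
  lambda* = (2.2417, 7.5372)
  f(x*)   = 30.7389

x* = (0.1096, 0.3835, -2.3699), lambda* = (2.2417, 7.5372)


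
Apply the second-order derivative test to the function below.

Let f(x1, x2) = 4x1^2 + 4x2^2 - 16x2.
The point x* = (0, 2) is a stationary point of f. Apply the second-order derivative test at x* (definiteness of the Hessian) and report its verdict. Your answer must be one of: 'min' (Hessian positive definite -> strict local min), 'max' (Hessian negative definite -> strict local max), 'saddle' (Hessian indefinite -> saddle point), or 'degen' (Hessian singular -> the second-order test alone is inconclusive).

Compute the Hessian H = grad^2 f:
  H = [[8, 0], [0, 8]]
Verify stationarity: grad f(x*) = H x* + g = (0, 0).
Eigenvalues of H: 8, 8.
Both eigenvalues > 0, so H is positive definite -> x* is a strict local min.

min


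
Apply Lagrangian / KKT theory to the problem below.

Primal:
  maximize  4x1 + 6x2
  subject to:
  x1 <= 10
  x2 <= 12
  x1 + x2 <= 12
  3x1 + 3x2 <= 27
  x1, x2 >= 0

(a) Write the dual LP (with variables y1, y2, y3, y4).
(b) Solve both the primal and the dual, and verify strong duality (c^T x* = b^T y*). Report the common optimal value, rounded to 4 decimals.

The standard primal-dual pair for 'max c^T x s.t. A x <= b, x >= 0' is:
  Dual:  min b^T y  s.t.  A^T y >= c,  y >= 0.

So the dual LP is:
  minimize  10y1 + 12y2 + 12y3 + 27y4
  subject to:
    y1 + y3 + 3y4 >= 4
    y2 + y3 + 3y4 >= 6
    y1, y2, y3, y4 >= 0

Solving the primal: x* = (0, 9).
  primal value c^T x* = 54.
Solving the dual: y* = (0, 0, 0, 2).
  dual value b^T y* = 54.
Strong duality: c^T x* = b^T y*. Confirmed.

54


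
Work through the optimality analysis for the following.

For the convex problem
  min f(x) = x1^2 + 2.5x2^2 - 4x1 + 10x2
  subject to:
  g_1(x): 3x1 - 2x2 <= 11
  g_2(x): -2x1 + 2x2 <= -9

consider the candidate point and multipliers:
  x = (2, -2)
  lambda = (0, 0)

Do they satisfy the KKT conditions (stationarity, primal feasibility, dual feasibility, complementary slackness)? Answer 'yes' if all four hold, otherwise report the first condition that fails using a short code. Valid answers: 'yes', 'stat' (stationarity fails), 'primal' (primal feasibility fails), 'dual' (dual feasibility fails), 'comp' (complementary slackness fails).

Gradient of f: grad f(x) = Q x + c = (0, 0)
Constraint values g_i(x) = a_i^T x - b_i:
  g_1((2, -2)) = -1
  g_2((2, -2)) = 1
Stationarity residual: grad f(x) + sum_i lambda_i a_i = (0, 0)
  -> stationarity OK
Primal feasibility (all g_i <= 0): FAILS
Dual feasibility (all lambda_i >= 0): OK
Complementary slackness (lambda_i * g_i(x) = 0 for all i): OK

Verdict: the first failing condition is primal_feasibility -> primal.

primal


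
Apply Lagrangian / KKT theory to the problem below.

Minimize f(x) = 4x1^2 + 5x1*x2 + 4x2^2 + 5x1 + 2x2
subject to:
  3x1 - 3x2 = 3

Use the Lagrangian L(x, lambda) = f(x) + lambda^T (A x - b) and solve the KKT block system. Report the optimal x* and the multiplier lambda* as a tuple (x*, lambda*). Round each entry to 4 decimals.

Form the Lagrangian:
  L(x, lambda) = (1/2) x^T Q x + c^T x + lambda^T (A x - b)
Stationarity (grad_x L = 0): Q x + c + A^T lambda = 0.
Primal feasibility: A x = b.

This gives the KKT block system:
  [ Q   A^T ] [ x     ]   [-c ]
  [ A    0  ] [ lambda ] = [ b ]

Solving the linear system:
  x*      = (0.2308, -0.7692)
  lambda* = (-1)
  f(x*)   = 1.3077

x* = (0.2308, -0.7692), lambda* = (-1)


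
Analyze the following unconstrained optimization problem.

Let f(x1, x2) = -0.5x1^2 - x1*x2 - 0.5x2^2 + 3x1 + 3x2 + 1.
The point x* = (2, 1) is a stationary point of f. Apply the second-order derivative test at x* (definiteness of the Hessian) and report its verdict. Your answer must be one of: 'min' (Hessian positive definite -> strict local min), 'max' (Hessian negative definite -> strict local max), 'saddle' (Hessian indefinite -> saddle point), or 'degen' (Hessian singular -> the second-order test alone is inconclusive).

Compute the Hessian H = grad^2 f:
  H = [[-1, -1], [-1, -1]]
Verify stationarity: grad f(x*) = H x* + g = (0, 0).
Eigenvalues of H: -2, 0.
H has a zero eigenvalue (singular; negative semidefinite but not definite), so H is neither positive definite, negative definite, nor indefinite. The second-order test alone is inconclusive -> degen.
(Indeed, f is constant along the null direction of H through x*, so x* is not a strict local extremum.)

degen


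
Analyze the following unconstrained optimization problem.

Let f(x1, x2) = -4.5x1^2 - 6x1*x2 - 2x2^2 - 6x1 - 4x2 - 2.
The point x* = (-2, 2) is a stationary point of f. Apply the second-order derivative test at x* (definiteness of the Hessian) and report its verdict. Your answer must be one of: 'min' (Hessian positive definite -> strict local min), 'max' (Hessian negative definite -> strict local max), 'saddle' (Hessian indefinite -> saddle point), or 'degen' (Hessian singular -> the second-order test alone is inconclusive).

Compute the Hessian H = grad^2 f:
  H = [[-9, -6], [-6, -4]]
Verify stationarity: grad f(x*) = H x* + g = (0, 0).
Eigenvalues of H: -13, 0.
H has a zero eigenvalue (singular; negative semidefinite but not definite), so H is neither positive definite, negative definite, nor indefinite. The second-order test alone is inconclusive -> degen.
(Indeed, f is constant along the null direction of H through x*, so x* is not a strict local extremum.)

degen
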